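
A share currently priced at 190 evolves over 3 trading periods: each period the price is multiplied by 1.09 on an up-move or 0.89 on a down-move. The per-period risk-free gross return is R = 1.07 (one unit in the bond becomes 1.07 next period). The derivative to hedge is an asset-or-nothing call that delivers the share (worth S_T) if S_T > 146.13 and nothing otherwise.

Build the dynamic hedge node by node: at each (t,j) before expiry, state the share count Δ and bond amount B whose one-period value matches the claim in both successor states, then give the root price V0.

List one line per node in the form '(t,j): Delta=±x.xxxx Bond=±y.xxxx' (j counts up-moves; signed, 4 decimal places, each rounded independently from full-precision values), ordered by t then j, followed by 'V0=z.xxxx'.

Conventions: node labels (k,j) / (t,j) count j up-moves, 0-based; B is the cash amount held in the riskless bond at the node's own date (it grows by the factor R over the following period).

Arbitrage-free pricing uses the up-move probability p* = (R−d)/(u−d) = 0.9000, discounting each step at R = 1.07.
Expiry values: V(3,0)=0.0000, V(3,1)=164.0439, V(3,2)=200.9077, V(3,3)=246.0555
  t=2,j=0: stock 150.4990 → up 164.0439 (V=164.0439), down 133.9441 (V=0.0000). Price 137.9809; hedge Δ=5.4500, bond B=-682.2387.
  t=2,j=1: stock 184.3190 → up 200.9077 (V=200.9077), down 164.0439 (V=164.0439). Price 184.3190; hedge Δ=1.0000, bond B=0.0000.
  t=2,j=2: stock 225.7390 → up 246.0555 (V=246.0555), down 200.9077 (V=200.9077). Price 225.7390; hedge Δ=1.0000, bond B=0.0000.
  t=1,j=0: stock 169.1000 → up 184.3190 (V=184.3190), down 150.4990 (V=137.9809). Price 167.9301; hedge Δ=1.3701, bond B=-63.7606.
  t=1,j=1: stock 207.1000 → up 225.7390 (V=225.7390), down 184.3190 (V=184.3190). Price 207.1000; hedge Δ=1.0000, bond B=0.0000.
  t=0,j=0: stock 190.0000 → up 207.1000 (V=207.1000), down 169.1000 (V=167.9301). Price 189.8907; hedge Δ=1.0308, bond B=-5.9589.
Sanity check at the root: Δ(0,0)·S0 + B(0,0) reproduces V0 = 189.8907.

(0,0): Delta=1.0308 Bond=-5.9589
(1,0): Delta=1.3701 Bond=-63.7606
(1,1): Delta=1.0000 Bond=0.0000
(2,0): Delta=5.4500 Bond=-682.2387
(2,1): Delta=1.0000 Bond=0.0000
(2,2): Delta=1.0000 Bond=0.0000
V0=189.8907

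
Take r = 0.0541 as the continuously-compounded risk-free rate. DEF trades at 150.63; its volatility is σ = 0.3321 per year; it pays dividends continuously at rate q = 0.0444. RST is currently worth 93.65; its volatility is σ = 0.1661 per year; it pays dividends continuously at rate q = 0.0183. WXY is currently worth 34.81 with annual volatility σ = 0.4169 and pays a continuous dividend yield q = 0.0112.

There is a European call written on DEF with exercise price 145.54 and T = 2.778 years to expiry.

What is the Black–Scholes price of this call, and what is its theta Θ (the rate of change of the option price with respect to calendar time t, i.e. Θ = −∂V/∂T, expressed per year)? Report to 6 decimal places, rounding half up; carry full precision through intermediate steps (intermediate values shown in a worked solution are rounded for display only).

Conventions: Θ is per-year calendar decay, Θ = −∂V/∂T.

σ√T = 0.3321·√2.778 = 0.553522
d₁ = (ln(S/K) + (r−q+σ²/2)T) / (σ√T) = (ln(150.63/145.54) + (0.0541−0.0444+0.3321²/2)·2.778) / 0.553522 = (0.034376 + 0.180140) / 0.553522 = 0.387546
d₂ = d₁ − σ√T = 0.387546 − 0.553522 = -0.165976
e^{−rT} = 0.860459
e^{−qT} = 0.883960
N(d₁) = 0.650824,  N(d₂) = 0.434088
Call price V = S·e^{−qT}·N(d₁) − K·e^{−rT}·N(d₂) = 86.657839 − 54.361339 = 32.296500
φ(d₁) = (1/√(2π))·e^{−d₁²/2} = 0.370081
Θ = −S·e^{−qT}·φ(d₁)·σ/(2√T) + q·S·e^{−qT}·N(d₁) − r·K·e^{−rT}·N(d₂) = −4.909228 + 3.847608 − 2.940948 = -4.002568

price = 32.296500
Θ = -4.002568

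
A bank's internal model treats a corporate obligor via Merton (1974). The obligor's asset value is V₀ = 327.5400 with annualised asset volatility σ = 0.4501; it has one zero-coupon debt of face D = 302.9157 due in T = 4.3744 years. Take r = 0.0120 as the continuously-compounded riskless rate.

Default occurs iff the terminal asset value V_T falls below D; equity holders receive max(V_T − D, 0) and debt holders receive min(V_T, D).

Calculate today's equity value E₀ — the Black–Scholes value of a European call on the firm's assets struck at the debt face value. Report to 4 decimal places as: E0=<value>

E0=132.4015

Apply the equity-as-call identities (strike 302.9157, horizon 4.3744 years):
d₁ = [ln(V₀/D) + (r + σ²/2)T] / (σ√T)
   = [ln(327.5400/302.9157) + (0.0120 + 0.5·0.4501²)·4.3744] / (0.4501·√4.3744)
   = [0.078156 + 0.495598] / 0.941387 = 0.609476
d₂ = d₁ − σ√T = 0.609476 − 0.941387 = -0.331911
N(d₁) = 0.728896,  N(d₂) = 0.369978,  e^(−rT) = 0.948861
E₀ = V₀·N(d₁) − D·e^(−rT)·N(d₂)
   = 327.5400·0.728896 − 302.9157·0.948861·0.369978 = 132.401479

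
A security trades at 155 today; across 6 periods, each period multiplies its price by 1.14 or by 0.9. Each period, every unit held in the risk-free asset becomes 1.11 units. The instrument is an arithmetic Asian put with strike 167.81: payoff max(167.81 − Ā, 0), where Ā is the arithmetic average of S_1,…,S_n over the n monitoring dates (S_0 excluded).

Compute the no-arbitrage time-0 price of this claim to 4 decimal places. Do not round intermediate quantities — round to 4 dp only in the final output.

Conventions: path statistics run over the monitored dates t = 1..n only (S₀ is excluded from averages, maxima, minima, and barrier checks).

No-arbitrage gives p* = (R−d)/(u−d) = 0.8750: enumerate every path, weight its payoff by its p*-probability, and discount by R^6.
Enumerate all 2^6 = 64 price paths (U = up ×1.14, D = down ×0.9); each path with k up-moves has probability p*^k·(1−p*)^(6−k).
DDDDDD: Ā=108.9400, payoff=58.8700, prob=0.000004
UDDDDD: Ā=137.9906, payoff=29.8194, prob=0.000027
DUDDDD: Ā=131.7906, payoff=36.0194, prob=0.000027
UUDDDD: Ā=166.9348, payoff=0.8752, prob=0.000187
DDUDDD: Ā=126.2106, payoff=41.5994, prob=0.000027
UDUDDD: Ā=159.8668, payoff=7.9432, prob=0.000187
DUUDDD: Ā=153.6668, payoff=14.1432, prob=0.000187
UUUDDD: Ā=194.6446, payoff=0.0000, prob=0.001308
DDDUDD: Ā=121.1886, payoff=46.6214, prob=0.000027
UDDUDD: Ā=153.5056, payoff=14.3044, prob=0.000187
DUDUDD: Ā=147.3056, payoff=20.5044, prob=0.000187
UUDUDD: Ā=186.5871, payoff=0.0000, prob=0.001308
DDUUDD: Ā=141.7256, payoff=26.0844, prob=0.000187
UDUUDD: Ā=179.5191, payoff=0.0000, prob=0.001308
DUUUDD: Ā=173.3191, payoff=0.0000, prob=0.001308
UUUUDD: Ā=219.5375, payoff=0.0000, prob=0.009159
DDDDUD: Ā=116.6688, payoff=51.1412, prob=0.000027
UDDDUD: Ā=147.7805, payoff=20.0295, prob=0.000187
DUDDUD: Ā=141.5805, payoff=26.2295, prob=0.000187
UUDDUD: Ā=179.3353, payoff=0.0000, prob=0.001308
DDUDUD: Ā=136.0005, payoff=31.8095, prob=0.000187
UDUDUD: Ā=172.2673, payoff=0.0000, prob=0.001308
DUUDUD: Ā=166.0673, payoff=1.7427, prob=0.001308
UUUDUD: Ā=210.3519, payoff=0.0000, prob=0.009159
DDDUUD: Ā=130.9785, payoff=36.8315, prob=0.000187
UDDUUD: Ā=165.9061, payoff=1.9039, prob=0.001308
DUDUUD: Ā=159.7061, payoff=8.1039, prob=0.001308
UUDUUD: Ā=202.2944, payoff=0.0000, prob=0.009159
DDUUUD: Ā=154.1261, payoff=13.6839, prob=0.001308
UDUUUD: Ā=195.2264, payoff=0.0000, prob=0.009159
DUUUUD: Ā=189.0264, payoff=0.0000, prob=0.009159
UUUUUD: Ā=239.4335, payoff=0.0000, prob=0.064114
DDDDDU: Ā=112.6010, payoff=55.2090, prob=0.000027
UDDDDU: Ā=142.6279, payoff=25.1821, prob=0.000187
DUDDDU: Ā=136.4279, payoff=31.3821, prob=0.000187
UUDDDU: Ā=172.8087, payoff=0.0000, prob=0.001308
DDUDDU: Ā=130.8479, payoff=36.9621, prob=0.000187
UDUDDU: Ā=165.7407, payoff=2.0693, prob=0.001308
DUUDDU: Ā=159.5407, payoff=8.2693, prob=0.001308
UUUDDU: Ā=202.0849, payoff=0.0000, prob=0.009159
DDDUDU: Ā=125.8259, payoff=41.9841, prob=0.000187
UDDUDU: Ā=159.3795, payoff=8.4305, prob=0.001308
DUDUDU: Ā=153.1795, payoff=14.6305, prob=0.001308
UUDUDU: Ā=194.0274, payoff=0.0000, prob=0.009159
DDUUDU: Ā=147.5995, payoff=20.2105, prob=0.001308
UDUUDU: Ā=186.9594, payoff=0.0000, prob=0.009159
DUUUDU: Ā=180.7594, payoff=0.0000, prob=0.009159
UUUUDU: Ā=228.9619, payoff=0.0000, prob=0.064114
DDDDUU: Ā=121.3061, payoff=46.5039, prob=0.000187
UDDDUU: Ā=153.6544, payoff=14.1556, prob=0.001308
DUDDUU: Ā=147.4544, payoff=20.3556, prob=0.001308
UUDDUU: Ā=186.7756, payoff=0.0000, prob=0.009159
DDUDUU: Ā=141.8744, payoff=25.9356, prob=0.001308
UDUDUU: Ā=179.7076, payoff=0.0000, prob=0.009159
DUUDUU: Ā=173.5076, payoff=0.0000, prob=0.009159
UUUDUU: Ā=219.7763, payoff=0.0000, prob=0.064114
DDDUUU: Ā=136.8524, payoff=30.9576, prob=0.001308
UDDUUU: Ā=173.3464, payoff=0.0000, prob=0.009159
DUDUUU: Ā=167.1464, payoff=0.6636, prob=0.009159
UUDUUU: Ā=211.7188, payoff=0.0000, prob=0.064114
DDUUUU: Ā=161.5664, payoff=6.2436, prob=0.009159
UDUUUU: Ā=204.6508, payoff=0.0000, prob=0.064114
DUUUUU: Ā=198.4508, payoff=0.0000, prob=0.064114
UUUUUU: Ā=251.3710, payoff=0.0000, prob=0.448795
Price = Σ prob·payoff / R^6 = 0.364637 / 1.870415 = 0.1949

price = 0.1949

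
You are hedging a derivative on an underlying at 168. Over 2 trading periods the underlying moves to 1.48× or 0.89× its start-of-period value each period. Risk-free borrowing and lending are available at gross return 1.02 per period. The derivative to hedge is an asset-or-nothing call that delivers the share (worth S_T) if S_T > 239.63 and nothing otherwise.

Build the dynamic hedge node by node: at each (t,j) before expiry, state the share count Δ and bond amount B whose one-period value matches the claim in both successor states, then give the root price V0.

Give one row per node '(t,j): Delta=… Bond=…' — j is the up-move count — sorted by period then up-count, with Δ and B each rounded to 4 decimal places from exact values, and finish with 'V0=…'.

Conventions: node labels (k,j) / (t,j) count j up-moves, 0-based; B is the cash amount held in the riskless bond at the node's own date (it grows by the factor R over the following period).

(0,0): Delta=0.8020 Bond=-117.5606
(1,0): Delta=0.0000 Bond=0.0000
(1,1): Delta=2.5085 Bond=-544.2150
V0=17.1718

The replicating-portfolio and risk-neutral prices coincide; use p* = (1.02−0.89)/(1.48−0.89) = 0.2203 for the latter.
At maturity the claim pays: V(2,0)=0.0000, V(2,1)=0.0000, V(2,2)=367.9872
(1,0): S=149.5200. Δ = (V_up−V_dn)/(S_up−S_dn) = (0.0000−0.0000)/(221.2896−133.0728) = 0.0000. V = [p*·0.0000 + (1−p*)·0.0000]/1.02 = 0.0000. B = V − Δ·S = 0.0000.
(1,1): S=248.6400. Δ = (V_up−V_dn)/(S_up−S_dn) = (367.9872−0.0000)/(367.9872−221.2896) = 2.5085. V = [p*·367.9872 + (1−p*)·0.0000]/1.02 = 79.4921. B = V − Δ·S = -544.2150.
(0,0): S=168.0000. Δ = (V_up−V_dn)/(S_up−S_dn) = (79.4921−0.0000)/(248.6400−149.5200) = 0.8020. V = [p*·79.4921 + (1−p*)·0.0000]/1.02 = 17.1718. B = V − Δ·S = -117.5606.
Sanity check at the root: Δ(0,0)·S0 + B(0,0) reproduces V0 = 17.1718.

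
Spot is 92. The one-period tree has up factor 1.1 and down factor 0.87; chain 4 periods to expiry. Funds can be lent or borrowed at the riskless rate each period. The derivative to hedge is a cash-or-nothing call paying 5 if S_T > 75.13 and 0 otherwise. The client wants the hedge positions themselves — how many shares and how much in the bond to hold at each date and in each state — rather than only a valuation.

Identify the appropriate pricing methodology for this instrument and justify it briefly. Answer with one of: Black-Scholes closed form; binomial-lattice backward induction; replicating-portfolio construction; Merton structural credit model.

Key observation: a price alone would not answer the question — the per-node share/bond construction on the spot-92, 1.1/0.87 tree is required, and only the replicating-portfolio method yields it.

framework: replicating-portfolio construction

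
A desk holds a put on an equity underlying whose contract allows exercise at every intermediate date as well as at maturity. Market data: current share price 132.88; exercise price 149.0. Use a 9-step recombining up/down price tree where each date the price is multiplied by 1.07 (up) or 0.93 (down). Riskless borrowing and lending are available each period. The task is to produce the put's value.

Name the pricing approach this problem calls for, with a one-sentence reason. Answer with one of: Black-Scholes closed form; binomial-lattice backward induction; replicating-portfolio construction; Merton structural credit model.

Key observation: the defining feature is the embedded early-exercise option across 9 discrete dates on the spot-132.88 tree; pricing the strike-149 put means working backward with an exercise test at every node.

framework: binomial-lattice backward induction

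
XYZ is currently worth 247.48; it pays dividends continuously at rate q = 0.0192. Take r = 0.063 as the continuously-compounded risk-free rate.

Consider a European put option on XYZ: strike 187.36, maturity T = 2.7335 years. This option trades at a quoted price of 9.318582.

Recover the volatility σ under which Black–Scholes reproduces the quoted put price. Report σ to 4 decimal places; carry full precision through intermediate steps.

sigma = 0.2782

At σ = 0.2782 the Black–Scholes value reproduces the quote:
σ√T = 0.2782·√2.7335 = 0.459956
d₁ = (ln(S/K) + (r−q+σ²/2)T) / (σ√T) = (ln(247.48/187.36) + (0.063−0.0192+0.2782²/2)·2.7335) / 0.459956 = (0.278298 + 0.225507) / 0.459956 = 1.095332
d₂ = d₁ − σ√T = 1.095332 − 0.459956 = 0.635376
e^{−rT} = 0.841802
e^{−qT} = 0.948870
N(−d₁) = 0.136686,  N(−d₂) = 0.262592
V = K·e^{−rT}·N(−d₂) − S·e^{−qT}·N(−d₁) = 41.415956 − 32.097373 = 9.318582 (the quoted price), and the Black–Scholes price is strictly increasing in σ, so σ is unique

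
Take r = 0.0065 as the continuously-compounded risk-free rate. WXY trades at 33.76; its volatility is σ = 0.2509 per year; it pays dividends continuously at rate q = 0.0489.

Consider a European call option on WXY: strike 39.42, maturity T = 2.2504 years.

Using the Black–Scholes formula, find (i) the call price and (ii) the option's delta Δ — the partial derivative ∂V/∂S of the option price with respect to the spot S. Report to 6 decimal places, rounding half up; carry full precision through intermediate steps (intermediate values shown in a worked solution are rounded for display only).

price = 1.934847
Δ = 0.283642

σ√T = 0.2509·√2.2504 = 0.376383
d₁ = (ln(S/K) + (r−q+σ²/2)T) / (σ√T) = (ln(33.76/39.42) + (0.0065−0.0489+0.2509²/2)·2.2504) / 0.376383 = (-0.154997 − 0.024585) / 0.376383 = -0.477123
d₂ = d₁ − σ√T = -0.477123 − 0.376383 = -0.853507
e^{−rT} = 0.985479
e^{−qT} = 0.895794
N(d₁) = 0.316637,  N(d₂) = 0.196689
Call price V = S·e^{−qT}·N(d₁) − K·e^{−rT}·N(d₂) = 9.575744 − 7.640897 = 1.934847
Δ = e^{−qT}·N(d₁) = 0.283642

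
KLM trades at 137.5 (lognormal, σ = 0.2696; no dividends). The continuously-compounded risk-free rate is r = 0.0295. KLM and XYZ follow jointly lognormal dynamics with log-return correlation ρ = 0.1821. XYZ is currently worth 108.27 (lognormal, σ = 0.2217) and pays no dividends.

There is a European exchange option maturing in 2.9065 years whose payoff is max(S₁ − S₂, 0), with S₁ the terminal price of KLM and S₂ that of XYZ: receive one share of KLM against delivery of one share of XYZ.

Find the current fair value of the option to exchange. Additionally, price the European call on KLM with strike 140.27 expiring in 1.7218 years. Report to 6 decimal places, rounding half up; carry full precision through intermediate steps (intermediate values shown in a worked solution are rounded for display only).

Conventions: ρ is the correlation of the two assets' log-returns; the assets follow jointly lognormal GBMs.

exchange price = 43.185430
price(KLM call K=140.27) = 21.171428

σ_eff = √(σ₁² + σ₂² − 2ρσ₁σ₂) = √(0.2696² + 0.2217² − 2·0.1821·0.2696·0.2217) = 0.316333
d₁ = (ln(S₁/S₂) + (q₂ − q₁ + σ_eff²/2)T) / (σ_eff√T) = (ln(137.5/108.27) + (0.0 − 0.0 + 0.050033)·2.9065) / 0.539299 = 0.712809
d₂ = d₁ − σ_eff√T = 0.712809 − 0.539299 = 0.173510
N(d₁) = 0.762018,  N(d₂) = 0.568875
V = S₁·e^{−q₁T}·N(d₁) − S₂·e^{−q₂T}·N(d₂) = 104.777499 − 61.592068 = 43.185430
[vanilla: KLM call K=140.27]
σ√T = 0.2696·√1.7218 = 0.353762
d₁ = (ln(S/K) + (r+σ²/2)T) / (σ√T) = (ln(137.5/140.27) + (0.0295+0.2696²/2)·1.7218) / 0.353762 = (-0.019945 + 0.113367) / 0.353762 = 0.264081
d₂ = d₁ − σ√T = 0.264081 − 0.353762 = -0.089682
e^{−rT} = 0.950475
N(d₁) = 0.604141,  N(d₂) = 0.464270
price = S·N(d₁) − K·e^{−rT}·N(d₂) = 83.069397 − 61.897969 = 21.171428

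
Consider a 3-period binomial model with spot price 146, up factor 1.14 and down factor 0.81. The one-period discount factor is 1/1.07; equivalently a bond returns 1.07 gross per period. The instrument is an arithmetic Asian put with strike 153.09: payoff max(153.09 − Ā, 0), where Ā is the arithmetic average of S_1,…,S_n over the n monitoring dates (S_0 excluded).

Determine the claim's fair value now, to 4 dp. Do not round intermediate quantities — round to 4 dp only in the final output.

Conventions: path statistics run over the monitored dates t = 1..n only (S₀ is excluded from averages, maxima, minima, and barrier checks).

price = 5.1898

No-arbitrage gives p* = (R−d)/(u−d) = 0.7879: enumerate every path, weight its payoff by its p*-probability, and discount by R^3.
Enumerate all 2^3 = 8 price paths (U = up ×1.14, D = down ×0.81); each path with k up-moves has probability p*^k·(1−p*)^(3−k).
DDD: Ā=97.2137, payoff=55.8763, prob=0.009544
UDD: Ā=136.8192, payoff=16.2708, prob=0.035451
DUD: Ā=120.7592, payoff=32.3308, prob=0.035451
UUD: Ā=169.9574, payoff=0.0000, prob=0.131675
DDU: Ā=107.7506, payoff=45.3394, prob=0.035451
UDU: Ā=151.6490, payoff=1.4410, prob=0.131675
DUU: Ā=135.5890, payoff=17.5010, prob=0.131675
UUU: Ā=190.8290, payoff=0.0000, prob=0.489078
Price = Σ prob·payoff / R^3 = 6.357780 / 1.225043 = 5.1898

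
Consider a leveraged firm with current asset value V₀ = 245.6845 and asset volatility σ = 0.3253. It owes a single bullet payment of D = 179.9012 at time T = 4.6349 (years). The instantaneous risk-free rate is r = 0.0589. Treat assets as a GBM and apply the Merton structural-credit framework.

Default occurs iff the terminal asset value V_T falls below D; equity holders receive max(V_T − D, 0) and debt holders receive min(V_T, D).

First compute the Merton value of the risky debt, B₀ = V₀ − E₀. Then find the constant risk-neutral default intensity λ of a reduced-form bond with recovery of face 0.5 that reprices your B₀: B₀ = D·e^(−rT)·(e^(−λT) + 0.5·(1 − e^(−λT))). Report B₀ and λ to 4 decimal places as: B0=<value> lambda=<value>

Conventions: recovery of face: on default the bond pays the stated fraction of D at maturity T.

Equity is a call on the firm's assets struck at D = 179.9012:
d₁ = [ln(V₀/D) + (r + σ²/2)T] / (σ√T)
   = [ln(245.6845/179.9012) + (0.0589 + 0.5·0.3253²)·4.6349] / (0.3253·√4.6349)
   = [0.311640 + 0.518228] / 0.700332 = 1.184964
d₂ = d₁ − σ√T = 1.184964 − 0.700332 = 0.484632
N(d₁) = 0.881984,  N(d₂) = 0.686031,  e^(−rT) = 0.761096
E₀ = V₀·N(d₁) − D·e^(−rT)·N(d₂)
   = 245.6845·0.881984 − 179.9012·0.761096·0.686031 = 122.757009
B₀ = V₀ − E₀ = 245.6845 − 122.757009 = 122.927491
e^(−λT) = (B₀·e^(rT)/D − 0.5)/(1 − 0.5) = (122.9275·1.313894/179.9012 − 0.5)/0.5 = 0.79558295
λ = −ln(0.79558295)/4.6349 = 0.049339

B0=122.9275 lambda=0.0493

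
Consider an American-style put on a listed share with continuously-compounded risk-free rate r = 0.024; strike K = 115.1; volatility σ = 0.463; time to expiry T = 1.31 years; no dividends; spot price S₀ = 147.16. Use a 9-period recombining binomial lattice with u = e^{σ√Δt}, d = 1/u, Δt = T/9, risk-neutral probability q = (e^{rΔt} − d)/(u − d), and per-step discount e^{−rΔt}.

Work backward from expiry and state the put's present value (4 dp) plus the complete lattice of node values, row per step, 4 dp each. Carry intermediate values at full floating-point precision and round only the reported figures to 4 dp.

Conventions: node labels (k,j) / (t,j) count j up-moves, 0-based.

price = 12.9166
tree:
12.9166
18.2826 6.8600
25.2150 10.4698 2.7717
33.7465 15.6204 4.6418 0.6479
43.6301 22.6655 7.6584 1.2172 0.0000
54.2563 31.7716 12.3927 2.2865 0.0000 0.0000
64.1082 42.6502 19.5347 4.2954 0.0000 0.0000 0.0000
72.3648 54.2563 29.6606 8.0690 0.0000 0.0000 0.0000 0.0000
79.2845 64.1082 42.5011 15.1579 0.0000 0.0000 0.0000 0.0000 0.0000
85.0838 72.3648 54.2563 28.4746 0.0000 0.0000 0.0000 0.0000 0.0000 0.0000

Δt=0.14556, u=1.19320, d=0.83808, q=0.46581, disc=e^(-rΔt)=0.99651
k=9 terminal: V=max(K-S,0) → 85.0838 72.3648 54.2563 28.4746 0.0000 0.0000 0.0000 0.0000 0.0000 0.0000
k=8: j=0 S=35.8155 intr=79.2845 cont=78.8832 V=79.2845[EX]; j=1 S=50.9918 intr=64.1082 cont=63.7068 V=64.1082[EX]; j=2 S=72.5989 intr=42.5011 cont=42.0997 V=42.5011[EX]; j=3 S=103.3618 intr=11.7382 cont=15.1579 V=15.1579[hold]; j=4 S=147.1600 intr=0.0000 cont=0.0000 V=0.0000[hold]; j=5 S=209.5171 intr=0.0000 cont=0.0000 V=0.0000[hold]; j=6 S=298.2973 intr=0.0000 cont=0.0000 V=0.0000[hold]; j=7 S=424.6970 intr=0.0000 cont=0.0000 V=0.0000[hold]; j=8 S=604.6568 intr=0.0000 cont=0.0000 V=0.0000[hold]
k=7: j=0 S=42.7352 intr=72.3648 cont=71.9634 V=72.3648[EX]; j=1 S=60.8437 intr=54.2563 cont=53.8550 V=54.2563[EX]; j=2 S=86.6254 intr=28.4746 cont=29.6606 V=29.6606[hold]; j=3 S=123.3317 intr=0.0000 cont=8.0690 V=8.0690[hold]; j=4 S=175.5920 intr=0.0000 cont=0.0000 V=0.0000[hold]; j=5 S=249.9968 intr=0.0000 cont=0.0000 V=0.0000[hold]; j=6 S=355.9297 intr=0.0000 cont=0.0000 V=0.0000[hold]; j=7 S=506.7503 intr=0.0000 cont=0.0000 V=0.0000[hold]
k=6: j=0 S=50.9918 intr=64.1082 cont=63.7068 V=64.1082[EX]; j=1 S=72.5989 intr=42.5011 cont=42.6502 V=42.6502[hold]; j=2 S=103.3618 intr=11.7382 cont=19.5347 V=19.5347[hold]; j=3 S=147.1600 intr=0.0000 cont=4.2954 V=4.2954[hold]; j=4 S=209.5171 intr=0.0000 cont=0.0000 V=0.0000[hold]; j=5 S=298.2973 intr=0.0000 cont=0.0000 V=0.0000[hold]; j=6 S=424.6970 intr=0.0000 cont=0.0000 V=0.0000[hold]
k=5: j=0 S=60.8437 intr=54.2563 cont=53.9242 V=54.2563[EX]; j=1 S=86.6254 intr=28.4746 cont=31.7716 V=31.7716[hold]; j=2 S=123.3317 intr=0.0000 cont=12.3927 V=12.3927[hold]; j=3 S=175.5920 intr=0.0000 cont=2.2865 V=2.2865[hold]; j=4 S=249.9968 intr=0.0000 cont=0.0000 V=0.0000[hold]; j=5 S=355.9297 intr=0.0000 cont=0.0000 V=0.0000[hold]
k=4: j=0 S=72.5989 intr=42.5011 cont=43.6301 V=43.6301[hold]; j=1 S=103.3618 intr=11.7382 cont=22.6655 V=22.6655[hold]; j=2 S=147.1600 intr=0.0000 cont=7.6584 V=7.6584[hold]; j=3 S=209.5171 intr=0.0000 cont=1.2172 V=1.2172[hold]; j=4 S=298.2973 intr=0.0000 cont=0.0000 V=0.0000[hold]
k=3: j=0 S=86.6254 intr=28.4746 cont=33.7465 V=33.7465[hold]; j=1 S=123.3317 intr=0.0000 cont=15.6204 V=15.6204[hold]; j=2 S=175.5920 intr=0.0000 cont=4.6418 V=4.6418[hold]; j=3 S=249.9968 intr=0.0000 cont=0.6479 V=0.6479[hold]
k=2: j=0 S=103.3618 intr=11.7382 cont=25.2150 V=25.2150[hold]; j=1 S=147.1600 intr=0.0000 cont=10.4698 V=10.4698[hold]; j=2 S=209.5171 intr=0.0000 cont=2.7717 V=2.7717[hold]
k=1: j=0 S=123.3317 intr=0.0000 cont=18.2826 V=18.2826[hold]; j=1 S=175.5920 intr=0.0000 cont=6.8600 V=6.8600[hold]
k=0: j=0 S=147.1600 intr=0.0000 cont=12.9166 V=12.9166[hold]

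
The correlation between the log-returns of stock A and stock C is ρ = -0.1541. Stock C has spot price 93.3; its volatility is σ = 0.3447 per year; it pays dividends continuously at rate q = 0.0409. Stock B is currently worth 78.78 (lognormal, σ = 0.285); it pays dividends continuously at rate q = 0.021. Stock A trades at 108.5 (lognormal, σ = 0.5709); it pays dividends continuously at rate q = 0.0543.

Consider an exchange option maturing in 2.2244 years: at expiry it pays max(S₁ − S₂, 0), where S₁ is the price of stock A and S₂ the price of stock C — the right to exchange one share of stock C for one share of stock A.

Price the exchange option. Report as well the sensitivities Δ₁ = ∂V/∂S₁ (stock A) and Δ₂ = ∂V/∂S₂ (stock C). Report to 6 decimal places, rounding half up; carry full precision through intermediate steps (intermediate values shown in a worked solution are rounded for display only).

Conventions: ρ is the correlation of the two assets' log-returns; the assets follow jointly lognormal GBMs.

σ_eff = √(σ₁² + σ₂² − 2ρσ₁σ₂) = √(0.5709² + 0.3447² − 2·-0.1541·0.5709·0.3447) = 0.710912
d₁ = (ln(S₁/S₂) + (q₂ − q₁ + σ_eff²/2)T) / (σ_eff√T) = (ln(108.5/93.3) + (0.0409 − 0.0543 + 0.252698)·2.2244) / 1.060284 = 0.644378
d₂ = d₁ − σ_eff√T = 0.644378 − 1.060284 = -0.415905
N(d₁) = 0.740335,  N(d₂) = 0.338740
V = S₁·e^{−q₁T}·N(d₁) − S₂·e^{−q₂T}·N(d₂) = 71.187175 − 28.856021 = 42.331153
Key observation: no risk-free rate is needed — with the second asset as numeraire the exchange option is a call on the ratio S₁/S₂, and r cancels out of the value.
Δ₁ = e^{−q₁T}·N(d₁) = 0.656103;  Δ₂ = −e^{−q₂T}·N(d₂) = -0.309282

exchange price = 42.331153
Δ1 = 0.656103
Δ2 = -0.309282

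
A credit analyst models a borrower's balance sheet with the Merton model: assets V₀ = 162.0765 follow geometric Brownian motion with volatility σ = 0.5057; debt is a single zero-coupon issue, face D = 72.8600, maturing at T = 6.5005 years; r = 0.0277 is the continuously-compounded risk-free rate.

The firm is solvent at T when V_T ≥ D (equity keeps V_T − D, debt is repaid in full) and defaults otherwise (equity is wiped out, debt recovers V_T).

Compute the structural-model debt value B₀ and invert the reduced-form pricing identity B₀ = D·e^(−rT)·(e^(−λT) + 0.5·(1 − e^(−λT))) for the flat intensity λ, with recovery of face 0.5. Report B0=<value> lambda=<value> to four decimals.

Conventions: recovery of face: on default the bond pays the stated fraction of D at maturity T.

Apply the equity-as-call identities (strike 72.8600, horizon 6.5005 years):
d₁ = [ln(V₀/D) + (r + σ²/2)T] / (σ√T)
   = [ln(162.0765/72.8600) + (0.0277 + 0.5·0.5057²)·6.5005] / (0.5057·√6.5005)
   = [0.799529 + 1.011258] / 1.289337 = 1.404433
d₂ = d₁ − σ√T = 1.404433 − 1.289337 = 0.115096
N(d₁) = 0.919905,  N(d₂) = 0.545816,  e^(−rT) = 0.835217
E₀ = V₀·N(d₁) − D·e^(−rT)·N(d₂)
   = 162.0765·0.919905 − 72.8600·0.835217·0.545816 = 115.879977
B₀ = V₀ − E₀ = 162.0765 − 115.879977 = 46.196523
e^(−λT) = (B₀·e^(rT)/D − 0.5)/(1 − 0.5) = (46.1965·1.197294/72.8600 − 0.5)/0.5 = 0.51827569
λ = −ln(0.51827569)/6.5005 = 0.101107

B0=46.1965 lambda=0.1011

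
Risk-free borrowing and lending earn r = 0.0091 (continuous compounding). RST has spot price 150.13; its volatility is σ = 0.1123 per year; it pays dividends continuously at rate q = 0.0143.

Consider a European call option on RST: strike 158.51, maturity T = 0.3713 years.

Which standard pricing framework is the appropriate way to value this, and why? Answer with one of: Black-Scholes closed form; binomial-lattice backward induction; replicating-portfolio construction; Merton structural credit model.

framework: Black-Scholes closed form

Key observation: a European claim on RST (strike 158.51) — a lognormal (GBM) underlying with constant rate and volatility — has an exact closed-form value; no lattice or capital structure is involved.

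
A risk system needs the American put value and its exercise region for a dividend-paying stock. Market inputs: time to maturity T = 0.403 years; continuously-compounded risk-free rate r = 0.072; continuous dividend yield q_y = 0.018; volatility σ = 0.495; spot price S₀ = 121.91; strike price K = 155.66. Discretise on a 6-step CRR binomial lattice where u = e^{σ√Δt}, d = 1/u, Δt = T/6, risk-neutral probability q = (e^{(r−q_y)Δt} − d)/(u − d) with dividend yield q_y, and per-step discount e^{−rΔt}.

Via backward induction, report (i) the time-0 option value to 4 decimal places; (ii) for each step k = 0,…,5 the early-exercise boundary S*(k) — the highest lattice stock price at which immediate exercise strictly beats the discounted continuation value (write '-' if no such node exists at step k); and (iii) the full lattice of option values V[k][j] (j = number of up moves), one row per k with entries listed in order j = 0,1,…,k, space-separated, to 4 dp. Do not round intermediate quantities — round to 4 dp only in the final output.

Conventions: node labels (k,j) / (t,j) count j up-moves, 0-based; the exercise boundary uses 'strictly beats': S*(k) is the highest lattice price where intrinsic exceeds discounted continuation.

Δt=0.06717, u=1.13688, d=0.87960, q=0.48210, disc=e^(-rΔt)=0.99518
k=6 terminal: V=max(K-S,0) → 99.1983 82.6836 61.3385 33.7500 0.0000 0.0000 0.0000
k=5: j=0 S=64.1901 intr=91.4699 cont=90.7965 V=91.4699[EX]; j=1 S=82.9653 intr=72.6947 cont=72.0440 V=72.6947[EX]; j=2 S=107.2322 intr=48.4278 cont=47.8064 V=48.4278[EX]; j=3 S=138.5969 intr=17.0631 cont=17.3950 V=17.3950[hold]; j=4 S=179.1357 intr=0.0000 cont=0.0000 V=0.0000[hold]; j=5 S=231.5318 intr=0.0000 cont=0.0000 V=0.0000[hold]  S*(5)=107.2322
k=4: j=0 S=72.9764 intr=82.6836 cont=82.0208 V=82.6836[EX]; j=1 S=94.3215 intr=61.3385 cont=60.7015 V=61.3385[EX]; j=2 S=121.9100 intr=33.7500 cont=33.3056 V=33.7500[EX]; j=3 S=157.5679 intr=0.0000 cont=8.9655 V=8.9655[hold]; j=4 S=203.6556 intr=0.0000 cont=0.0000 V=0.0000[hold]  S*(4)=121.9100
k=3: j=0 S=82.9653 intr=72.6947 cont=72.0440 V=72.6947[EX]; j=1 S=107.2322 intr=48.4278 cont=47.8064 V=48.4278[EX]; j=2 S=138.5969 intr=17.0631 cont=21.6963 V=21.6963[hold]; j=3 S=179.1357 intr=0.0000 cont=4.6209 V=4.6209[hold]  S*(3)=107.2322
k=2: j=0 S=94.3215 intr=61.3385 cont=60.7015 V=61.3385[EX]; j=1 S=121.9100 intr=33.7500 cont=35.3692 V=35.3692[hold]; j=2 S=157.5679 intr=0.0000 cont=13.3994 V=13.3994[hold]  S*(2)=94.3215
k=1: j=0 S=107.2322 intr=48.4278 cont=48.5833 V=48.5833[hold]; j=1 S=138.5969 intr=17.0631 cont=24.6581 V=24.6581[hold]  S*(1)=-
k=0: j=0 S=121.9100 intr=33.7500 cont=36.8703 V=36.8703[hold]  S*(0)=-

price = 36.8703
boundary = - - 94.3215 107.2322 121.9100 107.2322
tree:
36.8703
48.5833 24.6581
61.3385 35.3692 13.3994
72.6947 48.4278 21.6963 4.6209
82.6836 61.3385 33.7500 8.9655 0.0000
91.4699 72.6947 48.4278 17.3950 0.0000 0.0000
99.1983 82.6836 61.3385 33.7500 0.0000 0.0000 0.0000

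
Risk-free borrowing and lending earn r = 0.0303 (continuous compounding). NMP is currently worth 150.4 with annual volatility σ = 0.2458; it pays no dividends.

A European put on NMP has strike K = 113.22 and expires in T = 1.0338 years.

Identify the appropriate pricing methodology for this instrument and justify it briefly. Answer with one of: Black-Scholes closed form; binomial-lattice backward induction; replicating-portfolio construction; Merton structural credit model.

framework: Black-Scholes closed form

Key observation: everything needed for the exact continuous-time valuation of the European put on NMP (strike 113.22) is given, and no feature rules the closed form out.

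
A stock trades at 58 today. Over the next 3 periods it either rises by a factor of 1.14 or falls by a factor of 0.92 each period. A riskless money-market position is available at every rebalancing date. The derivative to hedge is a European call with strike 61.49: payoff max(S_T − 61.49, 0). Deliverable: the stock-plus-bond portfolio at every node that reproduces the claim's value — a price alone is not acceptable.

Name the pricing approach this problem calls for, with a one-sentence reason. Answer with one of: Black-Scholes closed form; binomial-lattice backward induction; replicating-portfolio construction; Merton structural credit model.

framework: replicating-portfolio construction

Key observation: since the answer must list Δ and B at each node of the 1.14/0.92 lattice on 58, the replicating-portfolio method — solving the two-state system at every node — is the one that applies.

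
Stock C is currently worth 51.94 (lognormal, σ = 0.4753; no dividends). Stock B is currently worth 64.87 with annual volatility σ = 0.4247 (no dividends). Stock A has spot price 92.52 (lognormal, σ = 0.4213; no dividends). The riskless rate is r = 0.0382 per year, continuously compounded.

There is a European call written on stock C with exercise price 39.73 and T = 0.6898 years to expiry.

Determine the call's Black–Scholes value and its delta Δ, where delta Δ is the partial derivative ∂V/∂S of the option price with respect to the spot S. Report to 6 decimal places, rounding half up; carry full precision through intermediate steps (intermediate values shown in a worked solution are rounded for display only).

σ√T = 0.4753·√0.6898 = 0.394757
d₁ = (ln(S/K) + (r+σ²/2)T) / (σ√T) = (ln(51.94/39.73) + (0.0382+0.4753²/2)·0.6898) / 0.394757 = (0.267983 + 0.104267) / 0.394757 = 0.942985
d₂ = d₁ − σ√T = 0.942985 − 0.394757 = 0.548228
e^{−rT} = 0.973994
N(d₁) = 0.827156,  N(d₂) = 0.708232
Call price V = S·N(d₁) − K·e^{−rT}·N(d₂) = 42.962462 − 27.406305 = 15.556157
Δ = N(d₁) = 0.827156

price = 15.556157
Δ = 0.827156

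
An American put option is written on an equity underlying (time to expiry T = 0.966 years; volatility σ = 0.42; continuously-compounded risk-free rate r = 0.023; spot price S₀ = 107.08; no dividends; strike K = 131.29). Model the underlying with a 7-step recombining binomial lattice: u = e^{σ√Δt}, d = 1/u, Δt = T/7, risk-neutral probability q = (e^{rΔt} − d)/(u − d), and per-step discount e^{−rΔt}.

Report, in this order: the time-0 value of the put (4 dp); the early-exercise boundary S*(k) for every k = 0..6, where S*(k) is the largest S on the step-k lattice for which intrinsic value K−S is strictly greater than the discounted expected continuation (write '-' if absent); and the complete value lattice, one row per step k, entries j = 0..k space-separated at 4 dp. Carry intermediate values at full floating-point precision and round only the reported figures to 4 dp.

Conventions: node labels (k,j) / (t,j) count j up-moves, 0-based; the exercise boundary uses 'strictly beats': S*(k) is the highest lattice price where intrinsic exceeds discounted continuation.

Δt=0.13800, u=1.16885, d=0.85554, q=0.47122, disc=e^(-rΔt)=0.99683
k=7 terminal: V=max(K-S,0) → 95.3657 82.2095 64.2354 39.6788 6.1292 0.0000 0.0000 0.0000
k=6: j=0 S=41.9903 intr=89.2997 cont=88.8837 V=89.2997[EX]; j=1 S=57.3678 intr=73.9222 cont=73.5061 V=73.9222[EX]; j=2 S=78.3770 intr=52.9130 cont=52.4970 V=52.9130[EX]; j=3 S=107.0800 intr=24.2100 cont=23.7939 V=24.2100[EX]; j=4 S=146.2946 intr=0.0000 cont=3.2307 V=3.2307[hold]; j=5 S=199.8703 intr=0.0000 cont=0.0000 V=0.0000[hold]; j=6 S=273.0663 intr=0.0000 cont=0.0000 V=0.0000[hold]  S*(6)=107.0800
k=5: j=0 S=49.0805 intr=82.2095 cont=81.7935 V=82.2095[EX]; j=1 S=67.0546 intr=64.2354 cont=63.8194 V=64.2354[EX]; j=2 S=91.6112 intr=39.6788 cont=39.2628 V=39.6788[EX]; j=3 S=125.1608 intr=6.1292 cont=14.2788 V=14.2788[hold]; j=4 S=170.9969 intr=0.0000 cont=1.7029 V=1.7029[hold]; j=5 S=233.6190 intr=0.0000 cont=0.0000 V=0.0000[hold]  S*(5)=91.6112
k=4: j=0 S=57.3678 intr=73.9222 cont=73.5061 V=73.9222[EX]; j=1 S=78.3770 intr=52.9130 cont=52.4970 V=52.9130[EX]; j=2 S=107.0800 intr=24.2100 cont=27.6220 V=27.6220[hold]; j=3 S=146.2946 intr=0.0000 cont=8.3263 V=8.3263[hold]; j=4 S=199.8703 intr=0.0000 cont=0.8976 V=0.8976[hold]  S*(4)=78.3770
k=3: j=0 S=67.0546 intr=64.2354 cont=63.8194 V=64.2354[EX]; j=1 S=91.6112 intr=39.6788 cont=40.8655 V=40.8655[hold]; j=2 S=125.1608 intr=6.1292 cont=18.4708 V=18.4708[hold]; j=3 S=170.9969 intr=0.0000 cont=4.8105 V=4.8105[hold]  S*(3)=67.0546
k=2: j=0 S=78.3770 intr=52.9130 cont=53.0544 V=53.0544[hold]; j=1 S=107.0800 intr=24.2100 cont=30.2166 V=30.2166[hold]; j=2 S=146.2946 intr=0.0000 cont=11.9956 V=11.9956[hold]  S*(2)=-
k=1: j=0 S=91.6112 intr=39.6788 cont=42.1587 V=42.1587[hold]; j=1 S=125.1608 intr=6.1292 cont=21.5620 V=21.5620[hold]  S*(1)=-
k=0: j=0 S=107.0800 intr=24.2100 cont=32.3503 V=32.3503[hold]  S*(0)=-

price = 32.3503
boundary = - - - 67.0546 78.3770 91.6112 107.0800
tree:
32.3503
42.1587 21.5620
53.0544 30.2166 11.9956
64.2354 40.8655 18.4708 4.8105
73.9222 52.9130 27.6220 8.3263 0.8976
82.2095 64.2354 39.6788 14.2788 1.7029 0.0000
89.2997 73.9222 52.9130 24.2100 3.2307 0.0000 0.0000
95.3657 82.2095 64.2354 39.6788 6.1292 0.0000 0.0000 0.0000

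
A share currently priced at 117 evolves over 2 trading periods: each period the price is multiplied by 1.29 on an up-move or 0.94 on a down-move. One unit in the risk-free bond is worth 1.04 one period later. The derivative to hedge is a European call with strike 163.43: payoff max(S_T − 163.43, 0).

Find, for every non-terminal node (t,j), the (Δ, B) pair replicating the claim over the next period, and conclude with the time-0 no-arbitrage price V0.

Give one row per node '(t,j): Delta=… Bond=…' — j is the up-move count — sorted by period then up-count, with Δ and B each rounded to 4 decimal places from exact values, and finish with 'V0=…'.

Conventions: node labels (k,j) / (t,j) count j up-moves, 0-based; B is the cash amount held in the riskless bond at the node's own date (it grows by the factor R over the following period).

(0,0): Delta=0.2098 Bond=-22.1845
(1,0): Delta=0.0000 Bond=0.0000
(1,1): Delta=0.5919 Bond=-80.7514
V0=2.3600

Arbitrage-free pricing uses the up-move probability p* = (R−d)/(u−d) = 0.2857, discounting each step at R = 1.04.
Payoffs at expiry: V(2,0)=0.0000, V(2,1)=0.0000, V(2,2)=31.2697
(1,0): S=109.9800. Δ = (V_up−V_dn)/(S_up−S_dn) = (0.0000−0.0000)/(141.8742−103.3812) = 0.0000. V = [p*·0.0000 + (1−p*)·0.0000]/1.04 = 0.0000. B = V − Δ·S = 0.0000.
(1,1): S=150.9300. Δ = (V_up−V_dn)/(S_up−S_dn) = (31.2697−0.0000)/(194.6997−141.8742) = 0.5919. V = [p*·31.2697 + (1−p*)·0.0000]/1.04 = 8.5906. B = V − Δ·S = -80.7514.
(0,0): S=117.0000. Δ = (V_up−V_dn)/(S_up−S_dn) = (8.5906−0.0000)/(150.9300−109.9800) = 0.2098. V = [p*·8.5906 + (1−p*)·0.0000]/1.04 = 2.3600. B = V − Δ·S = -22.1845.
Sanity check at the root: Δ(0,0)·S0 + B(0,0) reproduces V0 = 2.3600.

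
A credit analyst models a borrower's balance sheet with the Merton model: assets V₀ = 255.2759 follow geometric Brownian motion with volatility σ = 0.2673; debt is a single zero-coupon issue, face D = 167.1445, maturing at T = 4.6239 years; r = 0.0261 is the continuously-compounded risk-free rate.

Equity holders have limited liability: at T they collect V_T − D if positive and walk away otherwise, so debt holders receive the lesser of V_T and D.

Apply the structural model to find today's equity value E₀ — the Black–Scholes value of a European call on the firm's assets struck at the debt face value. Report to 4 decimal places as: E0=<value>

E0=117.1683

Equity is a call on the firm's assets struck at D = 167.1445:
d₁ = [ln(V₀/D) + (r + σ²/2)T] / (σ√T)
   = [ln(255.2759/167.1445) + (0.0261 + 0.5·0.2673²)·4.6239] / (0.2673·√4.6239)
   = [0.423486 + 0.285871] / 0.574782 = 1.234133
d₂ = d₁ − σ√T = 1.234133 − 0.574782 = 0.659351
N(d₁) = 0.891423,  N(d₂) = 0.745165,  e^(−rT) = 0.886314
E₀ = V₀·N(d₁) − D·e^(−rT)·N(d₂)
   = 255.2759·0.891423 − 167.1445·0.886314·0.745165 = 117.168287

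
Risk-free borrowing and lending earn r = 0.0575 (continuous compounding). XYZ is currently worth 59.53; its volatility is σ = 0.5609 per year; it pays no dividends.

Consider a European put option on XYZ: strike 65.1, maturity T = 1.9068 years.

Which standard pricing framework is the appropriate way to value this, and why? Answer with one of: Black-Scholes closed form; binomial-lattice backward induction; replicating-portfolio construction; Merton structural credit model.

Key observation: everything needed for the exact continuous-time valuation of the European put on XYZ (strike 65.1) is given, and no feature rules the closed form out.

framework: Black-Scholes closed form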